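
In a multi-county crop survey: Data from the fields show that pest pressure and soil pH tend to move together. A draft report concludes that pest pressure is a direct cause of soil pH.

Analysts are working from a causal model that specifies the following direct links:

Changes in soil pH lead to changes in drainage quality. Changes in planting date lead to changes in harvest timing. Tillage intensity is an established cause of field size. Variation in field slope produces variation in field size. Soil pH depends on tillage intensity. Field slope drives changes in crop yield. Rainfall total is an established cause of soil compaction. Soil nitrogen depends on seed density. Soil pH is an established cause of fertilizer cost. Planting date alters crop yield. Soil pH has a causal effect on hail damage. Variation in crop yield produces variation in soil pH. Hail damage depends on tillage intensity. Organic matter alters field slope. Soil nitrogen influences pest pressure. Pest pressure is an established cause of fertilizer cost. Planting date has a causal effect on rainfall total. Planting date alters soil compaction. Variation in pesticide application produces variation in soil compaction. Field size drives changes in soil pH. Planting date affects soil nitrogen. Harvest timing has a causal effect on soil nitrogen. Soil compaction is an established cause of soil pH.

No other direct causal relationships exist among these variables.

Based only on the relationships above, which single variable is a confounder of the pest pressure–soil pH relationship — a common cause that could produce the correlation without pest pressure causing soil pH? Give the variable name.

Planting date has a causal path to pest pressure (planting date → soil nitrogen → pest pressure) and a separate causal path to soil pH (planting date → soil compaction → soil pH), so it is a common cause of both.
No stated relationship gives pest pressure a causal route to soil pH, so the correlation is explained by the shared upstream cause rather than a direct effect.

planting date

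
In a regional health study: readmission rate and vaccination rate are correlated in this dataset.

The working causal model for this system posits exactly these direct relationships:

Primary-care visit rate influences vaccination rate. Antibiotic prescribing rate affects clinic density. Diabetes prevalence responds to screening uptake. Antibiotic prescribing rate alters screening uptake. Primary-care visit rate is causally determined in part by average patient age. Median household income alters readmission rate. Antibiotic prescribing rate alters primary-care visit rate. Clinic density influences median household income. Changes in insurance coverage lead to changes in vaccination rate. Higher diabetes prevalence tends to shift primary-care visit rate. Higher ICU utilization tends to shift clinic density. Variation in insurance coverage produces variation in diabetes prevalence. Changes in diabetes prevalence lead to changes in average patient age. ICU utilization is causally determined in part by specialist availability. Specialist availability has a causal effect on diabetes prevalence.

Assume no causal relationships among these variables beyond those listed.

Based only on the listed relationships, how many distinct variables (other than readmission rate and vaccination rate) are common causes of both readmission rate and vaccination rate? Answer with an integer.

The common causes are: antibiotic prescribing rate (to readmission rate via antibiotic prescribing rate → clinic density → median household income → readmission rate; to vaccination rate via antibiotic prescribing rate → primary-care visit rate → vaccination rate); specialist availability (to readmission rate via specialist availability → ICU utilization → clinic density → median household income → readmission rate; to vaccination rate via specialist availability → diabetes prevalence → primary-care visit rate → vaccination rate).
Every other variable lacks a causal path to at least one of readmission rate and vaccination rate.

2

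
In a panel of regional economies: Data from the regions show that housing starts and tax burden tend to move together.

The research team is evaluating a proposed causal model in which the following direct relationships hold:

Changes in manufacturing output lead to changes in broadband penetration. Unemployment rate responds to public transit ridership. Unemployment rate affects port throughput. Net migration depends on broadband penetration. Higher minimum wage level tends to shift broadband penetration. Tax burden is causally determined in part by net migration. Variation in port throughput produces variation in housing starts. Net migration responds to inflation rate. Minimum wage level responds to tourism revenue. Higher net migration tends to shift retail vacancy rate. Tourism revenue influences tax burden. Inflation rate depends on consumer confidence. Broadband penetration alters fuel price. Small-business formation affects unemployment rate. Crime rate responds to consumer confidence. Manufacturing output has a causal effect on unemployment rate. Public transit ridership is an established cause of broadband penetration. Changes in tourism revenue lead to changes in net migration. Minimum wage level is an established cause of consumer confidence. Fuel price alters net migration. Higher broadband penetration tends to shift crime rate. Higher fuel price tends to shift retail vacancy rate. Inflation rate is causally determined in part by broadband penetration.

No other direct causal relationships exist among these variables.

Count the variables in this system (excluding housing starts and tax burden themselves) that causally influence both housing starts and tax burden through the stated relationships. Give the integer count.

2

The common causes are: manufacturing output (to housing starts via manufacturing output → unemployment rate → port throughput → housing starts; to tax burden via manufacturing output → broadband penetration → net migration → tax burden); public transit ridership (to housing starts via public transit ridership → unemployment rate → port throughput → housing starts; to tax burden via public transit ridership → broadband penetration → net migration → tax burden).
Every other variable lacks a causal path to at least one of housing starts and tax burden.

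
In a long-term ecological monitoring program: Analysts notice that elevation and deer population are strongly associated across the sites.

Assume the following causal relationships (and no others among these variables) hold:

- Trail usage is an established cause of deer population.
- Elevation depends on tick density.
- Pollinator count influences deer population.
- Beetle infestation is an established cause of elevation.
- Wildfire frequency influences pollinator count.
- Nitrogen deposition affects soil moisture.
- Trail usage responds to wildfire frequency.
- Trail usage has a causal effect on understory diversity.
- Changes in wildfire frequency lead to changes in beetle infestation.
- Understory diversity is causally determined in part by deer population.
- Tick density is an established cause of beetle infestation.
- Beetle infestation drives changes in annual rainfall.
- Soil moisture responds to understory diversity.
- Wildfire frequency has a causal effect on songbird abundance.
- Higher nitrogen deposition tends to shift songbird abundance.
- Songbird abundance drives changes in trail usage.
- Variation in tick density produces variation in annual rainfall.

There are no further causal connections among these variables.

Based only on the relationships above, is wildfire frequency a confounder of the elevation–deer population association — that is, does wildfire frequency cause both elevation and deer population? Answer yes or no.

yes

Wildfire frequency has a causal path to elevation (wildfire frequency → beetle infestation → elevation) and to deer population (wildfire frequency → trail usage → deer population), so it is a common cause of both — a confounder.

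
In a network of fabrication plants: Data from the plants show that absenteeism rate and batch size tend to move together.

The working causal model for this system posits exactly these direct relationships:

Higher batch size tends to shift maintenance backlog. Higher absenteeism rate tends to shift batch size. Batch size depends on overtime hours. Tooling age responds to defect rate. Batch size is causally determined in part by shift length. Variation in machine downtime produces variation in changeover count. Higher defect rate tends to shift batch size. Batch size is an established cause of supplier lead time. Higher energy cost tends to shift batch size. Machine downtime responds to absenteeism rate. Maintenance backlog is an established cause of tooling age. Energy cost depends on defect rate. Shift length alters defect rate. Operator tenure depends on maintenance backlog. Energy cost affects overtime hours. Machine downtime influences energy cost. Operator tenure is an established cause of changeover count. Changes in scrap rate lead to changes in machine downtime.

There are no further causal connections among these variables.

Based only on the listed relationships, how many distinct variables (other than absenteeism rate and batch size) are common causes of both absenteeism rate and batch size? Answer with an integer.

0

No listed variable has a causal path to both absenteeism rate and batch size, so there are no common causes.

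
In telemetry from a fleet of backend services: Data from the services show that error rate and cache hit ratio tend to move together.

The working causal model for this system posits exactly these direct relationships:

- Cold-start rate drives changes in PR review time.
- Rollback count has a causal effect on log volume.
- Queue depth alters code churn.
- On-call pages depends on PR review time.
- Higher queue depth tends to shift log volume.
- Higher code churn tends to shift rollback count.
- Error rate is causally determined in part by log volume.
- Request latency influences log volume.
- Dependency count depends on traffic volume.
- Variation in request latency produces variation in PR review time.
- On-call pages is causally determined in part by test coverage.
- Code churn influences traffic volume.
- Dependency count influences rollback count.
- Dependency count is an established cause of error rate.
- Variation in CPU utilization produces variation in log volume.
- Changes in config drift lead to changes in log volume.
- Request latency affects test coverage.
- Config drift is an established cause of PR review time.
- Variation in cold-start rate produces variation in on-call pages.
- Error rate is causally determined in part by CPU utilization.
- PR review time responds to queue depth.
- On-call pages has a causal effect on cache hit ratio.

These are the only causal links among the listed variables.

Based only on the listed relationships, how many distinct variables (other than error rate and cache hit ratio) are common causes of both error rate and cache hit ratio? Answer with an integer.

The common causes are: config drift (to error rate via config drift → log volume → error rate; to cache hit ratio via config drift → PR review time → on-call pages → cache hit ratio); queue depth (to error rate via queue depth → log volume → error rate; to cache hit ratio via queue depth → PR review time → on-call pages → cache hit ratio); request latency (to error rate via request latency → log volume → error rate; to cache hit ratio via request latency → PR review time → on-call pages → cache hit ratio).
Every other variable lacks a causal path to at least one of error rate and cache hit ratio.

3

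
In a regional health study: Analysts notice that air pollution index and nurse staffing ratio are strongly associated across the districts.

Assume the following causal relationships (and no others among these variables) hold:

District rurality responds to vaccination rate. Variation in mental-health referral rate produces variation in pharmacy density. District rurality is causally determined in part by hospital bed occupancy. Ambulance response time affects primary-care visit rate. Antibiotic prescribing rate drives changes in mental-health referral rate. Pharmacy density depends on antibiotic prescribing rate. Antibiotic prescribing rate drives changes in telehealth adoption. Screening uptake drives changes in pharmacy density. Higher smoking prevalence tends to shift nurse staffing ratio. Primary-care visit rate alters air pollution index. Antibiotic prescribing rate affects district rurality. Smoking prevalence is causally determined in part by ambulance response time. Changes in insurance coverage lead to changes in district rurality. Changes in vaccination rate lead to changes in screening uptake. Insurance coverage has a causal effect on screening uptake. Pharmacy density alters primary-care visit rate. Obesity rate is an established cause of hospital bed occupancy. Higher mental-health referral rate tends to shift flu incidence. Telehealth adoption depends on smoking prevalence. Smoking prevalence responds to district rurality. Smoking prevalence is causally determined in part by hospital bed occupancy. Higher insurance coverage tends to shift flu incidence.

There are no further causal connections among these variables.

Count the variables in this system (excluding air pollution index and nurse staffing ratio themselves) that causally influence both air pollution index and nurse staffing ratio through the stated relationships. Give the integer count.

The common causes are: ambulance response time (to air pollution index via ambulance response time → primary-care visit rate → air pollution index; to nurse staffing ratio via ambulance response time → smoking prevalence → nurse staffing ratio); antibiotic prescribing rate (to air pollution index via antibiotic prescribing rate → pharmacy density → primary-care visit rate → air pollution index; to nurse staffing ratio via antibiotic prescribing rate → district rurality → smoking prevalence → nurse staffing ratio); insurance coverage (to air pollution index via insurance coverage → screening uptake → pharmacy density → primary-care visit rate → air pollution index; to nurse staffing ratio via insurance coverage → district rurality → smoking prevalence → nurse staffing ratio); vaccination rate (to air pollution index via vaccination rate → screening uptake → pharmacy density → primary-care visit rate → air pollution index; to nurse staffing ratio via vaccination rate → district rurality → smoking prevalence → nurse staffing ratio).
Every other variable lacks a causal path to at least one of air pollution index and nurse staffing ratio.

4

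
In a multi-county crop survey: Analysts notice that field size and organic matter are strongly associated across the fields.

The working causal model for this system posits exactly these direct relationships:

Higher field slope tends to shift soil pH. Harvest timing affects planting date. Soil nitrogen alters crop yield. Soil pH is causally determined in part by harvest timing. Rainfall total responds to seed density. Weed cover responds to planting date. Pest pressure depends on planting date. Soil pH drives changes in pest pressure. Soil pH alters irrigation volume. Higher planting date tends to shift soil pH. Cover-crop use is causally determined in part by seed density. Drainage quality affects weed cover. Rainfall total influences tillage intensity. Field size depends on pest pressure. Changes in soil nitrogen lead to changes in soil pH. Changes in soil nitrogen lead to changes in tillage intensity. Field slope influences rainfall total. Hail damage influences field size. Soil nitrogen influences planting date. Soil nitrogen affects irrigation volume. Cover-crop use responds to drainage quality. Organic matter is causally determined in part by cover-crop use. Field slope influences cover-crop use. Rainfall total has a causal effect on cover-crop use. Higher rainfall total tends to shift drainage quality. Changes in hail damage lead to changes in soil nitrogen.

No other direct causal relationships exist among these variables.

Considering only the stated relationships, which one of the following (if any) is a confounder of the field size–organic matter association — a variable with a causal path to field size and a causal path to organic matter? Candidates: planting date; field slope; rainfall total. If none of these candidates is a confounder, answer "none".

Field slope causes field size (field slope → soil pH → pest pressure → field size) and also causes organic matter (field slope → cover-crop use → organic matter); it is a common cause of both.
Each of the other candidates lacks a causal path to at least one of field size and organic matter, so they do not confound the relationship.

field slope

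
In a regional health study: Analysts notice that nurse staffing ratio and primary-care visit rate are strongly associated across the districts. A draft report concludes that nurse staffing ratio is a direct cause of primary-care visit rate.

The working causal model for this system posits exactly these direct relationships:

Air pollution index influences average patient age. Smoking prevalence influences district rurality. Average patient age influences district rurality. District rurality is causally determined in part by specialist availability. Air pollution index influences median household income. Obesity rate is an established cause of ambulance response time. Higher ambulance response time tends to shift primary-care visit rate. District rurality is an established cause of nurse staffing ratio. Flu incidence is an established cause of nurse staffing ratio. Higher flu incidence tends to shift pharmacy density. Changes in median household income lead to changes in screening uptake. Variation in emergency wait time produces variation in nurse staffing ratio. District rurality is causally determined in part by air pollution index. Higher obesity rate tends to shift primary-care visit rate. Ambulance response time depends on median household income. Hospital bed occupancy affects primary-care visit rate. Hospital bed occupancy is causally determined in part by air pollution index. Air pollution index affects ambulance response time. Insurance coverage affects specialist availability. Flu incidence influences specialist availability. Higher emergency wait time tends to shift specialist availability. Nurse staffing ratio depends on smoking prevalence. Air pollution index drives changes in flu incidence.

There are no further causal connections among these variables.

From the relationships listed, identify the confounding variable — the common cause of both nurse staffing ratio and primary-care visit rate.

Air pollution index has a causal path to nurse staffing ratio (air pollution index → flu incidence → nurse staffing ratio) and a separate causal path to primary-care visit rate (air pollution index → ambulance response time → primary-care visit rate), so it is a common cause of both.
No stated relationship gives nurse staffing ratio a causal route to primary-care visit rate, so the correlation is explained by the shared upstream cause rather than a direct effect.

air pollution index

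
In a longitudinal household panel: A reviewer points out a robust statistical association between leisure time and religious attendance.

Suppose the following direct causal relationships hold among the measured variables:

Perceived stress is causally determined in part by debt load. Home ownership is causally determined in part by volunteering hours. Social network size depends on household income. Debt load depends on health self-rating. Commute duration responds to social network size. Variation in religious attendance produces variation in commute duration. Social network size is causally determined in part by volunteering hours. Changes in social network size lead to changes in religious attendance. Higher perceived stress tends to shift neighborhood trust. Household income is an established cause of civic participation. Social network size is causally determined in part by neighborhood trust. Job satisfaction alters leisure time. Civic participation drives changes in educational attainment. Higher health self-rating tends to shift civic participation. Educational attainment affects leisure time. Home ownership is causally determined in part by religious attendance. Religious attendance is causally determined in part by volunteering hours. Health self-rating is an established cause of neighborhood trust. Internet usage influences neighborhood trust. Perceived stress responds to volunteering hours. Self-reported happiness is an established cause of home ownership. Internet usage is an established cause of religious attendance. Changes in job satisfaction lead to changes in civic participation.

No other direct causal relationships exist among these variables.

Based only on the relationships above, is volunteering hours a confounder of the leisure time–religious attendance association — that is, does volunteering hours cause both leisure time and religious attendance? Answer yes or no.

no

Volunteering hours has no stated causal path to leisure time. A confounder must cause both variables, so volunteering hours does not qualify.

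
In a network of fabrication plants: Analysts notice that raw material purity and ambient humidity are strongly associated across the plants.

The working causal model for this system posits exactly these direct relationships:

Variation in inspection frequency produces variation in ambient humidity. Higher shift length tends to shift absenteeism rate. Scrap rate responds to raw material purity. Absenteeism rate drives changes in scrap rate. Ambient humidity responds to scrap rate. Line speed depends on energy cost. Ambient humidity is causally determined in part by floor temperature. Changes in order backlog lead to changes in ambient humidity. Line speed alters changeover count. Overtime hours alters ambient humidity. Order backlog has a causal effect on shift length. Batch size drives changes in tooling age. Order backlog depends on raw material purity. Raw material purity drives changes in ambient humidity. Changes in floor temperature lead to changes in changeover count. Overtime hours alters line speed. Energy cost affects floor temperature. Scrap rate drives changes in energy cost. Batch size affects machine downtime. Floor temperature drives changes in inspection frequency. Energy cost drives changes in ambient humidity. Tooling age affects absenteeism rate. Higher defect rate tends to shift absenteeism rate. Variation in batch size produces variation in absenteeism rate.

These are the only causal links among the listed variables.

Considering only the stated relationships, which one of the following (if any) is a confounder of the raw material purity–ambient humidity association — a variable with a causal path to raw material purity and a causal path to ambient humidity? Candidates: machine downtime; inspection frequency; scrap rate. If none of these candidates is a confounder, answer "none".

none

None of the listed candidates has causal paths to both raw material purity and ambient humidity in the stated relationships, so none is a common cause.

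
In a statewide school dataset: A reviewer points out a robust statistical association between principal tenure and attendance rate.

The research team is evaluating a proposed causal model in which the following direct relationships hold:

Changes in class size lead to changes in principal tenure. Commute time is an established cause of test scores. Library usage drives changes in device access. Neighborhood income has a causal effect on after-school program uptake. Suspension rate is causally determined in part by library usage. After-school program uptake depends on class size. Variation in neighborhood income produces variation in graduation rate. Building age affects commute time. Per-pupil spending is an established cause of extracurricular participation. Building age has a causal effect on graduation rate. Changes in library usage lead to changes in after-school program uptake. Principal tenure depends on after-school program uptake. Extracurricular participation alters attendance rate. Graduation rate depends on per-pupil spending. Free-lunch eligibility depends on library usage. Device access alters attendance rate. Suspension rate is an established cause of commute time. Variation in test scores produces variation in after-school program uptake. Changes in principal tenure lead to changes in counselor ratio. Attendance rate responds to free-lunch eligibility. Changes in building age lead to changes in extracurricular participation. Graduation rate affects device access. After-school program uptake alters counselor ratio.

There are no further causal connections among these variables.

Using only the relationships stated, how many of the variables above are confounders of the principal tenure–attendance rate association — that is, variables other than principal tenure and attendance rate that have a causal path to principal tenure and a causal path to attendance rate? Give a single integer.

3

The common causes are: building age (to principal tenure via building age → commute time → test scores → after-school program uptake → principal tenure; to attendance rate via building age → extracurricular participation → attendance rate); library usage (to principal tenure via library usage → after-school program uptake → principal tenure; to attendance rate via library usage → device access → attendance rate); neighborhood income (to principal tenure via neighborhood income → after-school program uptake → principal tenure; to attendance rate via neighborhood income → graduation rate → device access → attendance rate).
Every other variable lacks a causal path to at least one of principal tenure and attendance rate.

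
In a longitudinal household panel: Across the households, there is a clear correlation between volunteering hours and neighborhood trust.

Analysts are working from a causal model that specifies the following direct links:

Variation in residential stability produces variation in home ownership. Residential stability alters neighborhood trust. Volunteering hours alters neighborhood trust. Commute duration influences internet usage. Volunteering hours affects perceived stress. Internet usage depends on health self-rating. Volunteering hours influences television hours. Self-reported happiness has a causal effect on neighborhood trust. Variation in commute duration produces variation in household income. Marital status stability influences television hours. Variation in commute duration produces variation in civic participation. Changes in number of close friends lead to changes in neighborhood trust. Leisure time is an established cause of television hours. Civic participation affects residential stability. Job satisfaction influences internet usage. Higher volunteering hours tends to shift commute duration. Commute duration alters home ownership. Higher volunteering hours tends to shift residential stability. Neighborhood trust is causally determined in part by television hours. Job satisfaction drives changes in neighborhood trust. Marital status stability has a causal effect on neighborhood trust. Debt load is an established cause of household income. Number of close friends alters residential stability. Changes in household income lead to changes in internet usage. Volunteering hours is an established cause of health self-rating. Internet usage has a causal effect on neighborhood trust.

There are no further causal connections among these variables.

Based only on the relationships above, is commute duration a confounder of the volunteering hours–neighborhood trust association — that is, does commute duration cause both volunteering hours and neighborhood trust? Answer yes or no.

Commute duration has no stated causal path to volunteering hours. A confounder must cause both variables, so commute duration does not qualify.

no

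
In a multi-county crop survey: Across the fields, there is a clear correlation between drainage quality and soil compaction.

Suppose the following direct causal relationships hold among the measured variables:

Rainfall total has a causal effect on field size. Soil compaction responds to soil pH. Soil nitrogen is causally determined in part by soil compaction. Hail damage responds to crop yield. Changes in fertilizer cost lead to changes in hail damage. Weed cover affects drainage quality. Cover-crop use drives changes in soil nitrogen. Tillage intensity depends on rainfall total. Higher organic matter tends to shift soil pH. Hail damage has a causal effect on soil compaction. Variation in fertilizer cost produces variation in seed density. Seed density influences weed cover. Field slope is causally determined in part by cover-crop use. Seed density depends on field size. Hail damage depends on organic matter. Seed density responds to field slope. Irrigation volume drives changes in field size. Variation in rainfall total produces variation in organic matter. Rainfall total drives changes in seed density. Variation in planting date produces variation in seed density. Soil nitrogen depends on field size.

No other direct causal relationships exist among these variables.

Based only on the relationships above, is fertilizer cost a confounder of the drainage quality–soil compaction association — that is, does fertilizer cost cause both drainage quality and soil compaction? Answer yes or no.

Fertilizer cost has a causal path to drainage quality (fertilizer cost → seed density → weed cover → drainage quality) and to soil compaction (fertilizer cost → hail damage → soil compaction), so it is a common cause of both — a confounder.

yes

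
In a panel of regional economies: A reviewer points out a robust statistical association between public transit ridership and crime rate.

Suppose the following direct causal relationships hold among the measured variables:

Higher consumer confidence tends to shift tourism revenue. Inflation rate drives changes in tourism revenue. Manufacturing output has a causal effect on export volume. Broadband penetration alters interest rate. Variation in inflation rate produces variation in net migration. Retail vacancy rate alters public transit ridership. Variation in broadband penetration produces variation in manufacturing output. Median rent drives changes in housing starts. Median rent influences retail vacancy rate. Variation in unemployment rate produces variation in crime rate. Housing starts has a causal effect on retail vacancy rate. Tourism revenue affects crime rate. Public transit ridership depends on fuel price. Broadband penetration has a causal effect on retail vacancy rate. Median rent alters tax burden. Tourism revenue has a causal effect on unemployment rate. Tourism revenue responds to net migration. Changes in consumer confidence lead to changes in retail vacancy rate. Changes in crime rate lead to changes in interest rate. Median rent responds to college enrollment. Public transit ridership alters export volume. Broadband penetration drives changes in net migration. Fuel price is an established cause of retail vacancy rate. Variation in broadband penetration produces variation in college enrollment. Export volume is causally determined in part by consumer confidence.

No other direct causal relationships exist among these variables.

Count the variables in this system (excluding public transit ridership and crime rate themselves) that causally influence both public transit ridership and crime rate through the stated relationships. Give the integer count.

2

The common causes are: broadband penetration (to public transit ridership via broadband penetration → retail vacancy rate → public transit ridership; to crime rate via broadband penetration → net migration → tourism revenue → crime rate); consumer confidence (to public transit ridership via consumer confidence → retail vacancy rate → public transit ridership; to crime rate via consumer confidence → tourism revenue → crime rate).
Every other variable lacks a causal path to at least one of public transit ridership and crime rate.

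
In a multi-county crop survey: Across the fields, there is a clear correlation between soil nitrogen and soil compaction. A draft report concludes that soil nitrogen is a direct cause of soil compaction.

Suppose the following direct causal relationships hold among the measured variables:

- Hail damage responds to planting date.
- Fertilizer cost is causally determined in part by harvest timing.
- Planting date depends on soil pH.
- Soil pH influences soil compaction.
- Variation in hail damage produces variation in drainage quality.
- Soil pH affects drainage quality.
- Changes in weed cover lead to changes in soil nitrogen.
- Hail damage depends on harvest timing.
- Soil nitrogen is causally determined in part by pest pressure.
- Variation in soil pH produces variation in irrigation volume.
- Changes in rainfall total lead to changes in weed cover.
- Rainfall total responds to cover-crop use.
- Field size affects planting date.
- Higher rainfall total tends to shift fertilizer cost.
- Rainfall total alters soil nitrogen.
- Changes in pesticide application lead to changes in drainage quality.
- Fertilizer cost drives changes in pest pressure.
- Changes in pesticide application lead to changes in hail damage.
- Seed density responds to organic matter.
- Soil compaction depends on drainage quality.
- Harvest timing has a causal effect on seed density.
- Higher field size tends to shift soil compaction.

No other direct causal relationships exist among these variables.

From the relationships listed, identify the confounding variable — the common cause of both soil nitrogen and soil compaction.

Harvest timing has a causal path to soil nitrogen (harvest timing → fertilizer cost → pest pressure → soil nitrogen) and a separate causal path to soil compaction (harvest timing → hail damage → drainage quality → soil compaction), so it is a common cause of both.
No stated relationship gives soil nitrogen a causal route to soil compaction, so the correlation is explained by the shared upstream cause rather than a direct effect.

harvest timing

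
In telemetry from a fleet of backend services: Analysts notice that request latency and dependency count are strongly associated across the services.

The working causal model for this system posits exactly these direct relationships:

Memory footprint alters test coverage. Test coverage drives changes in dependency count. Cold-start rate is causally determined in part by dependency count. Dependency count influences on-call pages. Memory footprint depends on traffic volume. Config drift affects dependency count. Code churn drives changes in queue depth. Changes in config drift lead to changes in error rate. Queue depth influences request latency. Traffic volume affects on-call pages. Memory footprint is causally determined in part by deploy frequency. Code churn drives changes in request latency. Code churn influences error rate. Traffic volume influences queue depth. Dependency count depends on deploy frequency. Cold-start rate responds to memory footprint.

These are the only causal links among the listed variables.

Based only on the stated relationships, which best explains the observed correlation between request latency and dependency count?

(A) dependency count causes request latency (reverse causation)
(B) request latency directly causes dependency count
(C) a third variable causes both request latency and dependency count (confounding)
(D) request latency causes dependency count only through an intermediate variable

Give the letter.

C

Traffic volume causes request latency (traffic volume → queue depth → request latency) and dependency count (traffic volume → memory footprint → test coverage → dependency count) — a common cause creating the correlation.
There is no stated path from request latency to dependency count or from dependency count to request latency, so neither direct nor reverse causation applies.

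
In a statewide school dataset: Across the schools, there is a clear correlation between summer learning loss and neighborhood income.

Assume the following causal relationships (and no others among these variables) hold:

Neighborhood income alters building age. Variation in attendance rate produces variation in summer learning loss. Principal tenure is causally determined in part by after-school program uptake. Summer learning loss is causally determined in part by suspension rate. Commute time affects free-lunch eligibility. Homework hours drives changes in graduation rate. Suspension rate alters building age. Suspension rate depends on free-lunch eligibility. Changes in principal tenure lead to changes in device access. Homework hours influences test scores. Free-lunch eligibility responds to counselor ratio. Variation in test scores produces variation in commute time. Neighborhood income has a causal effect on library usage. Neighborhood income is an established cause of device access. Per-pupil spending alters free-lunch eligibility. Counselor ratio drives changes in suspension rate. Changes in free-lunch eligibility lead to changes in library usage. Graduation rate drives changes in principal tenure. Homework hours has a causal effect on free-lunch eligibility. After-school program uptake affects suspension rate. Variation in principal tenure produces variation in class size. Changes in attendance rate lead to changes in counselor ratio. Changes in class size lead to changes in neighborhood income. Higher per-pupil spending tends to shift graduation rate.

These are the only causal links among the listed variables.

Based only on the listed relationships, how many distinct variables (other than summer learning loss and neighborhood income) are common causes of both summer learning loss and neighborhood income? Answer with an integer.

The common causes are: after-school program uptake (to summer learning loss via after-school program uptake → suspension rate → summer learning loss; to neighborhood income via after-school program uptake → principal tenure → class size → neighborhood income); homework hours (to summer learning loss via homework hours → free-lunch eligibility → suspension rate → summer learning loss; to neighborhood income via homework hours → graduation rate → principal tenure → class size → neighborhood income); per-pupil spending (to summer learning loss via per-pupil spending → free-lunch eligibility → suspension rate → summer learning loss; to neighborhood income via per-pupil spending → graduation rate → principal tenure → class size → neighborhood income).
Every other variable lacks a causal path to at least one of summer learning loss and neighborhood income.

3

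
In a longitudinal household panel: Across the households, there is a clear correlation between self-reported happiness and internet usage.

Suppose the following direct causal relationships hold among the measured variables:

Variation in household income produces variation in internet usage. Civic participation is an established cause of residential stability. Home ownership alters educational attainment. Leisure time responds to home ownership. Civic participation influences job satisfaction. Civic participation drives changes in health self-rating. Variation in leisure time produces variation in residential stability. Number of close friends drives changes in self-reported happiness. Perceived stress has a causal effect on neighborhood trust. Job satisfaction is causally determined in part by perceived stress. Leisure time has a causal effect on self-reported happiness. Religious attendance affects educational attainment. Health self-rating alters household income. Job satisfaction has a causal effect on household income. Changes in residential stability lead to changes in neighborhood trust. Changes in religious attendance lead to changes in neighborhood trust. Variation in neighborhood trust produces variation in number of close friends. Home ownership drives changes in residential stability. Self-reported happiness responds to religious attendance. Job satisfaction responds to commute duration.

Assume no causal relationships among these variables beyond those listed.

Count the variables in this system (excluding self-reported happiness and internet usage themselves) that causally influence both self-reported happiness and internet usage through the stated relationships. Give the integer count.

2

The common causes are: civic participation (to self-reported happiness via civic participation → residential stability → neighborhood trust → number of close friends → self-reported happiness; to internet usage via civic participation → job satisfaction → household income → internet usage); perceived stress (to self-reported happiness via perceived stress → neighborhood trust → number of close friends → self-reported happiness; to internet usage via perceived stress → job satisfaction → household income → internet usage).
Every other variable lacks a causal path to at least one of self-reported happiness and internet usage.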